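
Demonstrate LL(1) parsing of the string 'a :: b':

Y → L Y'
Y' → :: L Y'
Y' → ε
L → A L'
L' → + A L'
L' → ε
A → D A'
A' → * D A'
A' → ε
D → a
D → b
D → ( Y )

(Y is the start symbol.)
LL(1) parsing maintains a stack (initially the start symbol over $) and the input. At each step: if the stack top is a terminal, match it against the current input token; if it is a non-terminal N, replace it with the RHS of M[N, lookahead] (the unique production whose predict set contains the lookahead).

Stack is shown with the top on the left.

Stack         Input     Action
------------------------------
Y $           a :: b $  output Y → L Y'
L Y' $        a :: b $  output L → A L'
A L' Y' $     a :: b $  output A → D A'
D A' L' Y' $  a :: b $  output D → a
a A' L' Y' $  a :: b $  match 'a'
A' L' Y' $    :: b $    output A' → ε
L' Y' $       :: b $    output L' → ε
Y' $          :: b $    output Y' → :: L Y'
:: L Y' $     :: b $    match '::'
L Y' $        b $       output L → A L'
A L' Y' $     b $       output A → D A'
D A' L' Y' $  b $       output D → b
b A' L' Y' $  b $       match 'b'
A' L' Y' $    $         output A' → ε
L' Y' $       $         output L' → ε
Y' $          $         output Y' → ε
$             $         accept

The string is accepted.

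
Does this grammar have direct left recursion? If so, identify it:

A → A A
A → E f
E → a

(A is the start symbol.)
A → A A: LEFT RECURSIVE (starts with A)
A → E f: starts with E
E → a: starts with a

The grammar has direct left recursion on: A.

Answer: Yes, A is left-recursive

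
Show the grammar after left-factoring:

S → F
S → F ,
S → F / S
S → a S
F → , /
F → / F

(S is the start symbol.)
Left-factoring transforms A → αβ₁ | αβ₂ into A → αA' and A' → β₁ | β₂
(α is the longest common prefix among the alternatives). Repeat until
no nonterminal has two alternatives with a common prefix.

Round 1: S has alternatives sharing prefix 'F'. Introduce S': S → F S'
  Add: S' → ε
  Add: S' → ,
  Add: S' → / S

No remaining common prefixes — done.

Resulting grammar:
S → F S'
S' → ε
S' → ,
S' → / S
S → a S
F → , /
F → / F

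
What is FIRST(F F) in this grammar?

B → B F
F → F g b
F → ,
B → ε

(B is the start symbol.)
{ ',' }

FIRST sets of the non-terminals involved (from the grammar, by fixed-point iteration):
  FIRST(F) = { ',' }

To compute FIRST(F F), process the symbols left to right:
Symbol F is a non-terminal. Add FIRST(F) \ {ε} = { ',' }
F is not nullable (ε ∉ FIRST(F)), so stop here.
FIRST(F F) = { ',' }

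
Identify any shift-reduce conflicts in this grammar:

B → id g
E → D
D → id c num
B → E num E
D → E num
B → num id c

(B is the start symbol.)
Yes — I11: [D → E num .] vs [D → . id c num]; I12: [B → E num E .] vs [D → E . num]

A shift-reduce conflict occurs when an LR(0) state has both:
  - a complete (reduce) item [A → α .] (dot at the end), and
  - a shift item [B → β . c γ] (dot before a terminal).

Augment with B' → B and build the canonical LR(0) collection (I0 = CLOSURE({[B' → . B]}), then GOTO on every symbol after a dot until no new states appear). It has 15 states:
  I0: { [B → . E num E], [B → . id g], [B → . num id c], [B' → . B], [D → . E num], [D → . id c num], [E → . D] }  — shift
  I1: { [B' → B .] }  — accept
  I2: { [E → D .] }  — reduce
  I3: { [B → E . num E], [D → E . num] }  — shift
  I4: { [B → id . g], [D → id . c num] }  — shift
  I5: { [B → num . id c] }  — shift
  I6: { [B → num id . c] }  — shift
  I7: { [B → num id c .] }  — reduce
  I8: { [D → id c . num] }  — shift
  I9: { [B → id g .] }  — reduce
  I10: { [D → id c num .] }  — reduce
  I11: { [B → E num . E], [D → . E num], [D → . id c num], [D → E num .], [E → . D] }  — shift, reduce
  I12: { [B → E num E .], [D → E . num] }  — shift, reduce
  I13: { [D → id . c num] }  — shift
  I14: { [D → E num .] }  — reduce

I11 contains reduce item [D → E num .] and shift item [D → . id c num] — shift-reduce conflict.
I12 contains reduce item [B → E num E .] and shift item [D → E . num] — shift-reduce conflict.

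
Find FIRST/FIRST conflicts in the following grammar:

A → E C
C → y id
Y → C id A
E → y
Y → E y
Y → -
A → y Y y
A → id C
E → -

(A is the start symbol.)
Yes. A → E C / A → y Y y on { 'y' }; Y → C id A / Y → E y on { 'y' }; Y → E y / Y → '-' on { '-' }

A FIRST/FIRST conflict occurs when two productions N → α and N → β for the same non-terminal have FIRST(α) ∩ FIRST(β) ≠ ∅ (with ε ∈ FIRST of a nullable right-hand side, so two nullable alternatives also conflict).

FIRST sets of the non-terminals at (or reachable through a nullable prefix from) the front of some alternative:
  FIRST(E) = { '-', 'y' }
  FIRST(C) = { 'y' }

Productions for A:
  A → E C: FIRST = { '-', 'y' }
  A → y Y y: FIRST = { 'y' }
  A → id C: FIRST = { 'id' }
Productions for Y:
  Y → C id A: FIRST = { 'y' }
  Y → E y: FIRST = { '-', 'y' }
  Y → -: FIRST = { '-' }
Productions for E:
  E → y: FIRST = { 'y' }
  E → -: FIRST = { '-' }
C has only one production, so no FIRST/FIRST conflict is possible there.

Conflict for A: A → E C and A → y Y y
  Overlap: { 'y' }
Conflict for Y: Y → C id A and Y → E y
  Overlap: { 'y' }
Conflict for Y: Y → E y and Y → -
  Overlap: { '-' }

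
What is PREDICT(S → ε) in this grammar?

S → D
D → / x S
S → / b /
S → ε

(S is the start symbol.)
{ $ }

PREDICT(S → ε) = (FIRST(RHS) \ {ε}) ∪ (FOLLOW(S) if ε ∈ FIRST(RHS), i.e. RHS ⇒* ε)
The right-hand side is ε (FIRST(ε) = { ε }), so the predict set is FOLLOW(S) = { $ }
PREDICT(S → ε) = { $ }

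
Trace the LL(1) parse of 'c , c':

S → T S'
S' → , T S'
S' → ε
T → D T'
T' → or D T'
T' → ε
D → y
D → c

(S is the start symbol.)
Stack is shown with the top on the left.

Stack      Input    Action
--------------------------
S $        c , c $  output S → T S'
T S' $     c , c $  output T → D T'
D T' S' $  c , c $  output D → c
c T' S' $  c , c $  match 'c'
T' S' $    , c $    output T' → ε
S' $       , c $    output S' → , T S'
, T S' $   , c $    match ','
T S' $     c $      output T → D T'
D T' S' $  c $      output D → c
c T' S' $  c $      match 'c'
T' S' $    $        output T' → ε
S' $       $        output S' → ε
$          $        accept

The string is accepted.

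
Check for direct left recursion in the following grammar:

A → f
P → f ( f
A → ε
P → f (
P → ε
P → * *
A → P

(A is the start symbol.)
Direct left recursion occurs when N → N α for some non-terminal N (the right-hand side begins with the left-hand side itself).

A → f: starts with f
P → f ( f: starts with f
A → ε: starts with ε
P → f (: starts with f
P → ε: starts with ε
P → * *: starts with '*'
A → P: starts with P

No direct left recursion found.

Answer: No direct left recursion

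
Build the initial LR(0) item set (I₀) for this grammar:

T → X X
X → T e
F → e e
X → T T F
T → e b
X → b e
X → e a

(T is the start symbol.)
{ [T → . X X], [T → . e b], [T' → . T], [X → . T T F], [X → . T e], [X → . b e], [X → . e a] }

First, augment the grammar with T' → T
I₀ = CLOSURE({ [T' → . T] }):
  [T' → . T] has the dot before T: add [T → . X X], [T → . e b]
  [T → . X X] has the dot before X: add [X → . T e], [X → . T T F], [X → . b e], [X → . e a]
No further items can be added.

I₀ = { [T → . X X], [T → . e b], [T' → . T], [X → . T T F], [X → . T e], [X → . b e], [X → . e a] }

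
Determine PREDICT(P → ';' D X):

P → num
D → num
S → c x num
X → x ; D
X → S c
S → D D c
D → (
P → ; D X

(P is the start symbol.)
{ ';' }

PREDICT(P → ';' D X) = (FIRST(RHS) \ {ε}) ∪ (FOLLOW(P) if ε ∈ FIRST(RHS), i.e. RHS ⇒* ε)
FIRST(';' D X) = { ';' }
ε ∉ FIRST(';' D X), so FOLLOW(P) is not added.
PREDICT(P → ';' D X) = { ';' }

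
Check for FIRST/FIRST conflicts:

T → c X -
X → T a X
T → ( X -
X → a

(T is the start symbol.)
No FIRST/FIRST conflicts.

A FIRST/FIRST conflict occurs when two productions N → α and N → β for the same non-terminal have FIRST(α) ∩ FIRST(β) ≠ ∅ (with ε ∈ FIRST of a nullable right-hand side, so two nullable alternatives also conflict).

FIRST sets of the non-terminals at (or reachable through a nullable prefix from) the front of some alternative:
  FIRST(T) = { '(', 'c' }

Productions for T:
  T → c X -: FIRST = { 'c' }
  T → ( X -: FIRST = { '(' }
Productions for X:
  X → T a X: FIRST = { '(', 'c' }
  X → a: FIRST = { 'a' }

All alternatives of each non-terminal have pairwise disjoint FIRST sets.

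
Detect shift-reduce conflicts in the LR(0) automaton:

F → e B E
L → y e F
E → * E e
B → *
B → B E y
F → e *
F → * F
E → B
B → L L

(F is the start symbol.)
Yes — I11: [B → * .] vs [B → . *]; I12: [E → B .] vs [B → . *]; I13: [F → e B E .] vs [B → B E . y]

Augment with F' → F and build the canonical LR(0) collection (I0 = CLOSURE({[F' → . F]}), then GOTO on every symbol after a dot until no new states appear). It has 19 states:
  I0: { [F → . * F], [F → . e *], [F → . e B E], [F' → . F] }  — shift
  I1: { [F → * . F], [F → . * F], [F → . e *], [F → . e B E] }  — shift
  I2: { [F' → F .] }  — accept
  I3: { [B → . *], [B → . B E y], [B → . L L], [F → e . *], [F → e . B E], [L → . y e F] }  — shift
  I4: { [B → * .], [F → e * .] }  — 2 reduces
  I5: { [B → . *], [B → . B E y], [B → . L L], [B → B . E y], [E → . * E e], [E → . B], [F → e B . E], [L → . y e F] }  — shift
  I6: { [B → L . L], [L → . y e F] }  — shift
  I7: { [L → y . e F] }  — shift
  I8: { [F → . * F], [F → . e *], [F → . e B E], [L → y e . F] }  — shift
  I9: { [L → y e F .] }  — reduce
  I10: { [B → L L .] }  — reduce
  I11: { [B → * .], [B → . *], [B → . B E y], [B → . L L], [E → * . E e], [E → . * E e], [E → . B], [L → . y e F] }  — shift, reduce
  I12: { [B → . *], [B → . B E y], [B → . L L], [B → B . E y], [E → . * E e], [E → . B], [E → B .], [L → . y e F] }  — shift, reduce
  I13: { [B → B E . y], [F → e B E .] }  — shift, reduce
  I14: { [B → B E y .] }  — reduce
  I15: { [B → B E . y] }  — shift
  I16: { [E → * E . e] }  — shift
  I17: { [E → * E e .] }  — reduce
  I18: { [F → * F .] }  — reduce

I11 contains reduce item [B → * .] and shift items [B → . *], [E → . * E e], [L → . y e F] — shift-reduce conflict.
I12 contains reduce item [E → B .] and shift items [B → . *], [E → . * E e], [L → . y e F] — shift-reduce conflict.
I13 contains reduce item [F → e B E .] and shift item [B → B E . y] — shift-reduce conflict.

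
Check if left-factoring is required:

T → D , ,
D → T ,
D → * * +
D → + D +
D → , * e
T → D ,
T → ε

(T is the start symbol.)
Yes, T has productions with common prefix 'D ,'

Left-factoring is needed when two productions for the same non-terminal
share a common prefix on the right-hand side.

Productions for T:
  T → D , ,
  T → D ,
  T → ε
Productions for D:
  D → T ,
  D → * * +
  D → + D +
  D → , * e

Found common prefix 'D ,' in productions for T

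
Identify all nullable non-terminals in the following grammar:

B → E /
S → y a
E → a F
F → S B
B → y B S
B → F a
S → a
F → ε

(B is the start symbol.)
ε-productions: F → ε
So F is immediately nullable.
No further non-terminal can be added: every production for the remaining non-terminals contains a terminal or a non-nullable non-terminal.
Nullable = { 'F' }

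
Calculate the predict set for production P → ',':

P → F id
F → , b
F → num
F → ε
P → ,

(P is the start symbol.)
PREDICT(P → ',') = (FIRST(RHS) \ {ε}) ∪ (FOLLOW(P) if ε ∈ FIRST(RHS), i.e. RHS ⇒* ε)
FIRST(',') = { ',' }
ε ∉ FIRST(','), so FOLLOW(P) is not added.
PREDICT(P → ',') = { ',' }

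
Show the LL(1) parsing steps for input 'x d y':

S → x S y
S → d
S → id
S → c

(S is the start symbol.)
LL(1) parsing maintains a stack (initially the start symbol over $) and the input. At each step: if the stack top is a terminal, match it against the current input token; if it is a non-terminal N, replace it with the RHS of M[N, lookahead] (the unique production whose predict set contains the lookahead).

Stack is shown with the top on the left.

Stack    Input    Action
------------------------
S $      x d y $  output S → x S y
x S y $  x d y $  match 'x'
S y $    d y $    output S → d
d y $    d y $    match 'd'
y $      y $      match 'y'
$        $        accept

The string is accepted.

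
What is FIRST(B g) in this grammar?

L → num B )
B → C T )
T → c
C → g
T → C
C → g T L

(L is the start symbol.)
{ 'g' }

FIRST sets of the non-terminals involved (from the grammar, by fixed-point iteration):
  FIRST(B) = { 'g' }

To compute FIRST(B g), process the symbols left to right:
Symbol B is a non-terminal. Add FIRST(B) \ {ε} = { 'g' }
B is not nullable (ε ∉ FIRST(B)), so stop here.
FIRST(B g) = { 'g' }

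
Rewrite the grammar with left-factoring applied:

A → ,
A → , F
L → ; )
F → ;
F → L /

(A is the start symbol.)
Left-factoring transforms A → αβ₁ | αβ₂ into A → αA' and A' → β₁ | β₂
(α is the longest common prefix among the alternatives). Repeat until
no nonterminal has two alternatives with a common prefix.

Round 1: A has alternatives sharing prefix ','. Introduce A': A → , A'
  Add: A' → ε
  Add: A' → F

No remaining common prefixes — done.

Resulting grammar:
A → , A'
A' → ε
A' → F
L → ; )
F → ;
F → L /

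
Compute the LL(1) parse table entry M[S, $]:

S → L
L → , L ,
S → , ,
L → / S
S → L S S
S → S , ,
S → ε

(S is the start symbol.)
S → ε

To find M[S, $], we find productions for S where $ is in the predict set (PREDICT(N → α) = (FIRST(α) \ {ε}) ∪ (FOLLOW(N) if α ⇒* ε)).

Relevant sets:
  FIRST(L) = { ',', '/' }
  FIRST(S) = { ',', '/', ε }
  FOLLOW(S) = { $, ',', '/' }

S → L: PREDICT = { ',', '/' }
S → , ,: PREDICT = { ',' }
S → L S S: PREDICT = { ',', '/' }
S → S , ,: PREDICT = { ',', '/' }
S → ε: PREDICT = { $, ',', '/' }
  $ is in predict set, so this production goes in M[S, $]

M[S, $] = S → ε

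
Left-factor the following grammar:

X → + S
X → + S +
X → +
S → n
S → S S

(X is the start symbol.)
X → + X'
X' → S X''
X'' → ε
X'' → +
X' → ε
S → n
S → S S

Left-factoring transforms A → αβ₁ | αβ₂ into A → αA' and A' → β₁ | β₂
(α is the longest common prefix among the alternatives). Repeat until
no nonterminal has two alternatives with a common prefix.

Round 1: X has alternatives sharing prefix '+'. Introduce X': X → + X'
  Add: X' → S
  Add: X' → S +
  Add: X' → ε

Round 2: X' has alternatives sharing prefix 'S'. Introduce X'': X' → S X''
  Add: X'' → ε
  Add: X'' → +

No remaining common prefixes — done.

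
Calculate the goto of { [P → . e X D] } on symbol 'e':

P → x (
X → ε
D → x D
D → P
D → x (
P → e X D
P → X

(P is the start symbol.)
{ [P → e . X D], [X → .] }

GOTO(I, 'e') = CLOSURE({ [A → αX.β] : [A → α.Xβ] ∈ I, X = 'e' })

Items with dot before 'e', with the dot advanced:
  [P → . e X D] → [P → e . X D]
Closure of the advanced items:
  [P → e . X D] has the dot before X: add [X → .]

GOTO = { [P → e . X D], [X → .] }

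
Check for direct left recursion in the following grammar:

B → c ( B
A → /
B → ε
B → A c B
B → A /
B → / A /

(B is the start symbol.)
B → c ( B: starts with c
A → /: starts with '/'
B → ε: starts with ε
B → A c B: starts with A
B → A /: starts with A
B → / A /: starts with '/'

No direct left recursion found.

Answer: No direct left recursion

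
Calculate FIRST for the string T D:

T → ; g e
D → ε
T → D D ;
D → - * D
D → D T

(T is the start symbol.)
FIRST sets of the non-terminals involved (from the grammar, by fixed-point iteration):
  FIRST(T) = { '-', ';' }

To compute FIRST(T D), process the symbols left to right:
Symbol T is a non-terminal. Add FIRST(T) \ {ε} = { '-', ';' }
T is not nullable (ε ∉ FIRST(T)), so stop here.
FIRST(T D) = { '-', ';' }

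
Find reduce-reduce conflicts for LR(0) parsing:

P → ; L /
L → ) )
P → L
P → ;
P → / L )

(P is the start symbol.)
A reduce-reduce conflict occurs when an LR(0) state has two complete items [A → α .] and [B → β .] — both call for a reduction, and with no lookahead the parser cannot choose between them.

Augment with P' → P and build the canonical LR(0) collection (I0 = CLOSURE({[P' → . P]}), then GOTO on every symbol after a dot until no new states appear). It has 11 states:
  I0: { [L → . ) )], [P → . / L )], [P → . ; L /], [P → . ;], [P → . L], [P' → . P] }  — shift
  I1: { [L → ) . )] }  — shift
  I2: { [L → . ) )], [P → / . L )] }  — shift
  I3: { [L → . ) )], [P → ; . L /], [P → ; .] }  — shift, reduce
  I4: { [P → L .] }  — reduce
  I5: { [P' → P .] }  — accept
  I6: { [P → ; L . /] }  — shift
  I7: { [P → ; L / .] }  — reduce
  I8: { [P → / L . )] }  — shift
  I9: { [P → / L ) .] }  — reduce
  I10: { [L → ) ) .] }  — reduce

No state contains more than one complete item.

Answer: No reduce-reduce conflicts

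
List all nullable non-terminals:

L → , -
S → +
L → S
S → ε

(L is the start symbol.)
{ 'L', 'S' }

ε-productions: S → ε
So S is immediately nullable.
L → S: every symbol on the right is nullable, so L is nullable too.
Every non-terminal is now nullable.
Nullable = { 'L', 'S' }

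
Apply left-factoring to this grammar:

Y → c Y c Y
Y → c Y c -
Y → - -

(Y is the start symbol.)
Left-factoring transforms A → αβ₁ | αβ₂ into A → αA' and A' → β₁ | β₂
(α is the longest common prefix among the alternatives). Repeat until
no nonterminal has two alternatives with a common prefix.

Round 1: Y has alternatives sharing prefix 'c Y c'. Introduce Y': Y → c Y c Y'
  Add: Y' → Y
  Add: Y' → -

No remaining common prefixes — done.

Resulting grammar:
Y → c Y c Y'
Y' → Y
Y' → -
Y → - -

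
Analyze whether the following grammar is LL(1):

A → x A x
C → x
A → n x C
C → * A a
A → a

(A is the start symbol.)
A grammar is LL(1) if for each non-terminal N with multiple productions, the predict sets of those productions are pairwise disjoint, where PREDICT(N → α) = (FIRST(α) \ {ε}) ∪ (FOLLOW(N) if α ⇒* ε).

For A:
  PREDICT(A → x A x) = { 'x' }
  PREDICT(A → n x C) = { 'n' }
  PREDICT(A → a) = { 'a' }
For C:
  PREDICT(C → x) = { 'x' }
  PREDICT(C → '*' A a) = { '*' }

All predict sets are disjoint. The grammar IS LL(1).

Answer: Yes, the grammar is LL(1).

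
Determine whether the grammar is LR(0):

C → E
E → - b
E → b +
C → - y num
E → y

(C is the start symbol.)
Yes, the grammar is LR(0)

A grammar is LR(0) if no state in the canonical LR(0) collection has:
  - both a shift item (dot before a terminal) and a complete item (shift-reduce conflict), or
  - two or more complete items (reduce-reduce conflict; the accept item [C' → C .] counts as a complete item here).

Augment with C' → C and build the canonical LR(0) collection (I0 = CLOSURE({[C' → . C]}), then GOTO on every symbol after a dot until no new states appear). It has 10 states:
  I0: { [C → . - y num], [C → . E], [C' → . C], [E → . - b], [E → . b +], [E → . y] }  — shift
  I1: { [C → - . y num], [E → - . b] }  — shift
  I2: { [C' → C .] }  — accept
  I3: { [C → E .] }  — reduce
  I4: { [E → b . +] }  — shift
  I5: { [E → y .] }  — reduce
  I6: { [E → b + .] }  — reduce
  I7: { [E → - b .] }  — reduce
  I8: { [C → - y . num] }  — shift
  I9: { [C → - y num .] }  — reduce

Every state is either a pure shift/goto state or contains exactly one complete item and nothing to shift — no conflicts. The grammar is LR(0).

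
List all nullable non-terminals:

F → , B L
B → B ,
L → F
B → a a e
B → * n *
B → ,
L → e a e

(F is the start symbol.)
None

A non-terminal is nullable if it can derive ε (the empty string): either it has an ε-production, or it has a production whose right-hand side consists entirely of nullable non-terminals.

There are no ε-productions, so no non-terminal can derive ε.
No non-terminals are nullable.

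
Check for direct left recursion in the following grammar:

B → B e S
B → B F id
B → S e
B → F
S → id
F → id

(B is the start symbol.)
Yes, B is left-recursive

B → B e S: LEFT RECURSIVE (starts with B)
B → B F id: LEFT RECURSIVE (starts with B)
B → S e: starts with S
B → F: starts with F
S → id: starts with id
F → id: starts with id

The grammar has direct left recursion on: B.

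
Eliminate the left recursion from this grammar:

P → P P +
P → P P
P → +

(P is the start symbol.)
P → + P'
P' → P + P'
P' → P P'
P' → ε

P is directly left-recursive. The standard transformation for
  A → A α₁ | ... | A α_m | β₁ | ... | β_n
is
  A  → β₁ A' | ... | β_n A'
  A' → α₁ A' | ... | α_m A' | ε

P → + becomes P → + P'
P → P P + becomes P' → P + P'
P → P P becomes P' → P P'
Add P' → ε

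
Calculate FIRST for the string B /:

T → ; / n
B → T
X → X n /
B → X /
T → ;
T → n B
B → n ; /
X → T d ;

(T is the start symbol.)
FIRST sets of the non-terminals involved (from the grammar, by fixed-point iteration):
  FIRST(B) = { ';', 'n' }

To compute FIRST(B /), process the symbols left to right:
Symbol B is a non-terminal. Add FIRST(B) \ {ε} = { ';', 'n' }
B is not nullable (ε ∉ FIRST(B)), so stop here.
FIRST(B /) = { ';', 'n' }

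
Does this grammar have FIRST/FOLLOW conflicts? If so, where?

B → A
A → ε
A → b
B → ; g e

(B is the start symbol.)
Nullable non-terminals: A, B.
FIRST sets used below: FIRST(A) = { 'b', ε }

A: nullable alternative(s) A → ε; FOLLOW(A) = { $ }
  A → ε: FIRST \ {ε} = { } — this is the only nullable alternative, skip
  A → b: FIRST \ {ε} = { 'b' } — disjoint from FOLLOW(A)

B: nullable alternative(s) B → A; FOLLOW(B) = { $ }
  B → A: FIRST \ {ε} = { 'b' } — this is the only nullable alternative, skip
  B → ; g e: FIRST \ {ε} = { ';' } — disjoint from FOLLOW(B)

No FIRST/FOLLOW conflicts found.

Answer: No FIRST/FOLLOW conflicts.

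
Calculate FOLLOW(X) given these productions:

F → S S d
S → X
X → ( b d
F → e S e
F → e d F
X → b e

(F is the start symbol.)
{ '(', 'b', 'd', 'e' }

To compute FOLLOW(X), find every occurrence of X on a right-hand side N → α X β: add FIRST(β) \ {ε}, and if β is empty or nullable also add FOLLOW(N). Iterate to a fixed point.

In S → X: X is at the end, add FOLLOW(S)

The FOLLOW sets referred to above (computed the same way, to a fixed point):
  FOLLOW(S) = { '(', 'b', 'd', 'e' }

Taking the union: FOLLOW(X) = { '(', 'b', 'd', 'e' }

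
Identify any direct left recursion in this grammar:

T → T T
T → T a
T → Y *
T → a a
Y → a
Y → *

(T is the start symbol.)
Yes, T is left-recursive

Direct left recursion occurs when N → N α for some non-terminal N (the right-hand side begins with the left-hand side itself).

T → T T: LEFT RECURSIVE (starts with T)
T → T a: LEFT RECURSIVE (starts with T)
T → Y *: starts with Y
T → a a: starts with a
Y → a: starts with a
Y → *: starts with '*'

The grammar has direct left recursion on: T.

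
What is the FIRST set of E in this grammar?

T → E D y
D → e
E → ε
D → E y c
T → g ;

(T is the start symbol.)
To compute FIRST(E), examine every production with E on the left-hand side, reading each right-hand side left to right until a non-nullable symbol is reached.

From E → ε:
  - ε-production, so ε ∈ FIRST(E)

Collecting: FIRST(E) = { ε }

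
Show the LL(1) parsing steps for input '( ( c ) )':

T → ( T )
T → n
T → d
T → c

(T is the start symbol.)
LL(1) parsing maintains a stack (initially the start symbol over $) and the input. At each step: if the stack top is a terminal, match it against the current input token; if it is a non-terminal N, replace it with the RHS of M[N, lookahead] (the unique production whose predict set contains the lookahead).

Stack is shown with the top on the left.

Stack      Input        Action
------------------------------
T $        ( ( c ) ) $  output T → ( T )
( T ) $    ( ( c ) ) $  match '('
T ) $      ( c ) ) $    output T → ( T )
( T ) ) $  ( c ) ) $    match '('
T ) ) $    c ) ) $      output T → c
c ) ) $    c ) ) $      match 'c'
) ) $      ) ) $        match ')'
) $        ) $          match ')'
$          $            accept

The string is accepted.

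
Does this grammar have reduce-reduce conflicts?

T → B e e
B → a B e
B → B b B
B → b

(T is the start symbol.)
Augment with T' → T and build the canonical LR(0) collection (I0 = CLOSURE({[T' → . T]}), then GOTO on every symbol after a dot until no new states appear). It has 11 states:
  I0: { [B → . B b B], [B → . a B e], [B → . b], [T → . B e e], [T' → . T] }  — shift
  I1: { [B → B . b B], [T → B . e e] }  — shift
  I2: { [T' → T .] }  — accept
  I3: { [B → . B b B], [B → . a B e], [B → . b], [B → a . B e] }  — shift
  I4: { [B → b .] }  — reduce
  I5: { [B → B . b B], [B → a B . e] }  — shift
  I6: { [B → . B b B], [B → . a B e], [B → . b], [B → B b . B] }  — shift
  I7: { [B → a B e .] }  — reduce
  I8: { [B → B . b B], [B → B b B .] }  — shift, reduce
  I9: { [T → B e . e] }  — shift
  I10: { [T → B e e .] }  — reduce

No state contains more than one complete item.

Answer: No reduce-reduce conflicts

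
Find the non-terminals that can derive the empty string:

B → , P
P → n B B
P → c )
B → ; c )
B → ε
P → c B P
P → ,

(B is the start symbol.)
A non-terminal is nullable if it can derive ε (the empty string): either it has an ε-production, or it has a production whose right-hand side consists entirely of nullable non-terminals.

ε-productions: B → ε
So B is immediately nullable.
No further non-terminal can be added: every production for the remaining non-terminals contains a terminal or a non-nullable non-terminal.
Nullable = { 'B' }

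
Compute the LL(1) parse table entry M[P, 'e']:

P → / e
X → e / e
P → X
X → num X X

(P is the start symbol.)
To find M[P, 'e'], we find productions for P where 'e' is in the predict set (PREDICT(N → α) = (FIRST(α) \ {ε}) ∪ (FOLLOW(N) if α ⇒* ε)).

Relevant sets:
  FIRST(X) = { 'e', 'num' }

P → / e: PREDICT = { '/' }
P → X: PREDICT = { 'e', 'num' }
  'e' is in predict set, so this production goes in M[P, 'e']

M[P, 'e'] = P → X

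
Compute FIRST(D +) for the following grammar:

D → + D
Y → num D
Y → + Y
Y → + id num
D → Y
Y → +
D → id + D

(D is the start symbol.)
FIRST sets of the non-terminals involved (from the grammar, by fixed-point iteration):
  FIRST(D) = { '+', 'id', 'num' }

To compute FIRST(D +), process the symbols left to right:
Symbol D is a non-terminal. Add FIRST(D) \ {ε} = { '+', 'id', 'num' }
D is not nullable (ε ∉ FIRST(D)), so stop here.
FIRST(D +) = { '+', 'id', 'num' }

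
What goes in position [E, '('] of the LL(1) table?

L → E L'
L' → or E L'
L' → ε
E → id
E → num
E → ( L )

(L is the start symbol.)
E → ( L )

To find M[E, '('], we find productions for E where '(' is in the predict set (PREDICT(N → α) = (FIRST(α) \ {ε}) ∪ (FOLLOW(N) if α ⇒* ε)).

E → id: PREDICT = { 'id' }
E → num: PREDICT = { 'num' }
E → ( L ): PREDICT = { '(' }
  '(' is in predict set, so this production goes in M[E, '(']

M[E, '('] = E → ( L )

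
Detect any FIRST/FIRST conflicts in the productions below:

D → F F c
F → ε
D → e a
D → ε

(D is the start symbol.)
No FIRST/FIRST conflicts.

A FIRST/FIRST conflict occurs when two productions N → α and N → β for the same non-terminal have FIRST(α) ∩ FIRST(β) ≠ ∅ (with ε ∈ FIRST of a nullable right-hand side, so two nullable alternatives also conflict).

FIRST sets of the non-terminals at (or reachable through a nullable prefix from) the front of some alternative:
  FIRST(F) = { ε }

Productions for D:
  D → F F c: FIRST = { 'c' }
  D → e a: FIRST = { 'e' }
  D → ε: FIRST = { ε }
F has only one production, so no FIRST/FIRST conflict is possible there.

All alternatives of each non-terminal have pairwise disjoint FIRST sets.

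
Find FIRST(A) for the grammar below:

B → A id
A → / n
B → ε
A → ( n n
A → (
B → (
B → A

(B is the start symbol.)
To compute FIRST(A), examine every production with A on the left-hand side, reading each right-hand side left to right until a non-nullable symbol is reached.

From A → / n:
  - '/' is a terminal: add '/' and stop
From A → ( n n:
  - '(' is a terminal: add '(' and stop
From A → (:
  - '(' is a terminal: add '(' and stop

Collecting: FIRST(A) = { '(', '/' }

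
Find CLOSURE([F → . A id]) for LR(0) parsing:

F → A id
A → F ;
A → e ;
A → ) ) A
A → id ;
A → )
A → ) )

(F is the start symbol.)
To compute CLOSURE, for each item [A → α.Bβ] where B is a non-terminal, add [B → .γ] for all productions B → γ; repeat for the newly added items until nothing changes.

Start with: [F → . A id]
  [F → . A id] has the dot before A: add [A → . F ;], [A → . e ;], [A → . ) ) A], [A → . id ;], [A → . )], [A → . ) )]
  [A → . F ;] has the dot before F: all F-items already present
No further items can be added.

CLOSURE = { [A → . ) ) A], [A → . ) )], [A → . )], [A → . F ;], [A → . e ;], [A → . id ;], [F → . A id] }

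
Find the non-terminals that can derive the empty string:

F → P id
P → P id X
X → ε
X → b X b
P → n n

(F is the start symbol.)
{ 'X' }

A non-terminal is nullable if it can derive ε (the empty string): either it has an ε-production, or it has a production whose right-hand side consists entirely of nullable non-terminals.

ε-productions: X → ε
So X is immediately nullable.
No further non-terminal can be added: every production for the remaining non-terminals contains a terminal or a non-nullable non-terminal.
Nullable = { 'X' }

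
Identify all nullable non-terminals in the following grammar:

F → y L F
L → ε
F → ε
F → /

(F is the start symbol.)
ε-productions: L → ε, F → ε
So L, F are immediately nullable.
Every non-terminal is now nullable.
Nullable = { 'F', 'L' }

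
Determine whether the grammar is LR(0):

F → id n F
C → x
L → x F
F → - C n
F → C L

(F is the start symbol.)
A grammar is LR(0) if no state in the canonical LR(0) collection has:
  - both a shift item (dot before a terminal) and a complete item (shift-reduce conflict), or
  - two or more complete items (reduce-reduce conflict; the accept item [F' → F .] counts as a complete item here).

Augment with F' → F and build the canonical LR(0) collection (I0 = CLOSURE({[F' → . F]}), then GOTO on every symbol after a dot until no new states appear). It has 13 states:
  I0: { [C → . x], [F → . - C n], [F → . C L], [F → . id n F], [F' → . F] }  — shift
  I1: { [C → . x], [F → - . C n] }  — shift
  I2: { [F → C . L], [L → . x F] }  — shift
  I3: { [F' → F .] }  — accept
  I4: { [F → id . n F] }  — shift
  I5: { [C → x .] }  — reduce
  I6: { [C → . x], [F → . - C n], [F → . C L], [F → . id n F], [F → id n . F] }  — shift
  I7: { [F → id n F .] }  — reduce
  I8: { [F → C L .] }  — reduce
  I9: { [C → . x], [F → . - C n], [F → . C L], [F → . id n F], [L → x . F] }  — shift
  I10: { [L → x F .] }  — reduce
  I11: { [F → - C . n] }  — shift
  I12: { [F → - C n .] }  — reduce

Every state is either a pure shift/goto state or contains exactly one complete item and nothing to shift — no conflicts. The grammar is LR(0).

Answer: Yes, the grammar is LR(0)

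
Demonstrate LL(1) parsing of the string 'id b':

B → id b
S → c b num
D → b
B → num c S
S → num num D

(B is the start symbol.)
Stack is shown with the top on the left.

Stack   Input   Action
----------------------
B $     id b $  output B → id b
id b $  id b $  match 'id'
b $     b $     match 'b'
$       $       accept

The string is accepted.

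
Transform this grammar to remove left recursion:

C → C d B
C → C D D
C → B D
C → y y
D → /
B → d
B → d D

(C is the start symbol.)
C is directly left-recursive. The standard transformation for
  A → A α₁ | ... | A α_m | β₁ | ... | β_n
is
  A  → β₁ A' | ... | β_n A'
  A' → α₁ A' | ... | α_m A' | ε

C → B D becomes C → B D C'
C → y y becomes C → y y C'
C → C d B becomes C' → d B C'
C → C D D becomes C' → D D C'
Add C' → ε

Productions for other non-terminals are unchanged:
  D → /
  B → d
  B → d D

Resulting grammar:
C → B D C'
C → y y C'
C' → d B C'
C' → D D C'
C' → ε
D → /
B → d
B → d D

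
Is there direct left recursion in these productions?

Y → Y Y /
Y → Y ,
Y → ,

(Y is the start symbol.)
Direct left recursion occurs when N → N α for some non-terminal N (the right-hand side begins with the left-hand side itself).

Y → Y Y /: LEFT RECURSIVE (starts with Y)
Y → Y ,: LEFT RECURSIVE (starts with Y)
Y → ,: starts with ','

The grammar has direct left recursion on: Y.

Answer: Yes, Y is left-recursive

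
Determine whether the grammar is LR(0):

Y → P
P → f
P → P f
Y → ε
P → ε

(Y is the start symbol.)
No. Shift-reduce conflict between [P → .] and [P → . f]

Augment with Y' → Y and build the canonical LR(0) collection (I0 = CLOSURE({[Y' → . Y]}), then GOTO on every symbol after a dot until no new states appear). It has 5 states:
  I0: { [P → . P f], [P → . f], [P → .], [Y → . P], [Y → .], [Y' → . Y] }  — shift, 2 reduces
  I1: { [P → P . f], [Y → P .] }  — shift, reduce
  I2: { [Y' → Y .] }  — accept
  I3: { [P → f .] }  — reduce
  I4: { [P → P f .] }  — reduce

Conflict in state I0:
  Shift-reduce conflict between [P → .] and [P → . f]
So the grammar is NOT LR(0).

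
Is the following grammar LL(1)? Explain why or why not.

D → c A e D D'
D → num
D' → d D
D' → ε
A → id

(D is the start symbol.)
A grammar is LL(1) if for each non-terminal N with multiple productions, the predict sets of those productions are pairwise disjoint, where PREDICT(N → α) = (FIRST(α) \ {ε}) ∪ (FOLLOW(N) if α ⇒* ε).

Relevant sets:
  FOLLOW(D') = { $, 'd' }

For D:
  PREDICT(D → c A e D D') = { 'c' }
  PREDICT(D → num) = { 'num' }
For D':
  PREDICT(D' → d D) = { 'd' }
  PREDICT(D' → ε) = { $, 'd' }
A has a single production, so nothing to check there.

Conflict found: Predict set conflict for D': { 'd' }
The grammar is NOT LL(1).

Answer: No. Predict set conflict for D': { 'd' }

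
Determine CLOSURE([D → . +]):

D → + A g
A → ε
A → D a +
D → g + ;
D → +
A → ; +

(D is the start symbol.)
To compute CLOSURE, for each item [A → α.Bβ] where B is a non-terminal, add [B → .γ] for all productions B → γ; repeat for the newly added items until nothing changes.

Start with: [D → . +]
The dot precedes the terminal '+', so nothing is added.

CLOSURE = { [D → . +] }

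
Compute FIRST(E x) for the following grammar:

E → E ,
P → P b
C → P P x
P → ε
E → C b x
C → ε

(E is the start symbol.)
FIRST sets of the non-terminals involved (from the grammar, by fixed-point iteration):
  FIRST(E) = { 'b', 'x' }

To compute FIRST(E x), process the symbols left to right:
Symbol E is a non-terminal. Add FIRST(E) \ {ε} = { 'b', 'x' }
E is not nullable (ε ∉ FIRST(E)), so stop here.
FIRST(E x) = { 'b', 'x' }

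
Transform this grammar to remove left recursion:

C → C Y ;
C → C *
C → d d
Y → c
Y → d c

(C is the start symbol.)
C → d d C'
C' → Y ; C'
C' → * C'
C' → ε
Y → c
Y → d c

C is directly left-recursive. The standard transformation for
  A → A α₁ | ... | A α_m | β₁ | ... | β_n
is
  A  → β₁ A' | ... | β_n A'
  A' → α₁ A' | ... | α_m A' | ε

C → d d becomes C → d d C'
C → C Y ; becomes C' → Y ; C'
C → C * becomes C' → * C'
Add C' → ε

Productions for other non-terminals are unchanged:
  Y → c
  Y → d c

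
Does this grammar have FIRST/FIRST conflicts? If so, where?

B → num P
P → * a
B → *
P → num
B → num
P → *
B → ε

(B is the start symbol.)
A FIRST/FIRST conflict occurs when two productions N → α and N → β for the same non-terminal have FIRST(α) ∩ FIRST(β) ≠ ∅ (with ε ∈ FIRST of a nullable right-hand side, so two nullable alternatives also conflict).

Productions for B:
  B → num P: FIRST = { 'num' }
  B → *: FIRST = { '*' }
  B → num: FIRST = { 'num' }
  B → ε: FIRST = { ε }
Productions for P:
  P → * a: FIRST = { '*' }
  P → num: FIRST = { 'num' }
  P → *: FIRST = { '*' }

Conflict for B: B → num P and B → num
  Overlap: { 'num' }
Conflict for P: P → * a and P → *
  Overlap: { '*' }

Answer: Yes. B → num P / B → num on { 'num' }; P → '*' a / P → '*' on { '*' }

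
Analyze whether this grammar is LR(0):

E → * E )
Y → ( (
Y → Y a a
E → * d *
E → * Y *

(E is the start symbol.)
Yes, the grammar is LR(0)

A grammar is LR(0) if no state in the canonical LR(0) collection has:
  - both a shift item (dot before a terminal) and a complete item (shift-reduce conflict), or
  - two or more complete items (reduce-reduce conflict; the accept item [E' → E .] counts as a complete item here).

Augment with E' → E and build the canonical LR(0) collection (I0 = CLOSURE({[E' → . E]}), then GOTO on every symbol after a dot until no new states appear). It has 13 states:
  I0: { [E → . * E )], [E → . * Y *], [E → . * d *], [E' → . E] }  — shift
  I1: { [E → * . E )], [E → * . Y *], [E → * . d *], [E → . * E )], [E → . * Y *], [E → . * d *], [Y → . ( (], [Y → . Y a a] }  — shift
  I2: { [E' → E .] }  — accept
  I3: { [Y → ( . (] }  — shift
  I4: { [E → * E . )] }  — shift
  I5: { [E → * Y . *], [Y → Y . a a] }  — shift
  I6: { [E → * d . *] }  — shift
  I7: { [E → * d * .] }  — reduce
  I8: { [E → * Y * .] }  — reduce
  I9: { [Y → Y a . a] }  — shift
  I10: { [Y → Y a a .] }  — reduce
  I11: { [E → * E ) .] }  — reduce
  I12: { [Y → ( ( .] }  — reduce

Every state is either a pure shift/goto state or contains exactly one complete item and nothing to shift — no conflicts. The grammar is LR(0).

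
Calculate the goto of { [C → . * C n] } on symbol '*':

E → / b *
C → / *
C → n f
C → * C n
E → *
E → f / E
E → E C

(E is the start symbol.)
{ [C → * . C n], [C → . * C n], [C → . / *], [C → . n f] }

GOTO(I, '*') = CLOSURE({ [A → αX.β] : [A → α.Xβ] ∈ I, X = '*' })

Items with dot before '*', with the dot advanced:
  [C → . * C n] → [C → * . C n]
Closure of the advanced items:
  [C → * . C n] has the dot before C: add [C → . / *], [C → . n f], [C → . * C n]

GOTO = { [C → * . C n], [C → . * C n], [C → . / *], [C → . n f] }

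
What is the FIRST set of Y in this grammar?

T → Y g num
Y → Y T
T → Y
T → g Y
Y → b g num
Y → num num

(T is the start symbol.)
{ 'b', 'num' }

From Y → Y T:
  - Y is the symbol being defined: contributes nothing new
    Y is not nullable, so stop
From Y → b g num:
  - b is a terminal: add 'b' and stop
From Y → num num:
  - num is a terminal: add 'num' and stop

Collecting: FIRST(Y) = { 'b', 'num' }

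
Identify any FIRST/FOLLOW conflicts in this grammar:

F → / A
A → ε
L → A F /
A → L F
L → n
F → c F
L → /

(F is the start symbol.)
Yes. A → L F with FOLLOW(A) on { '/', 'c' }

Nullable non-terminals: A.
FIRST sets used below: FIRST(L) = { '/', 'c', 'n' }

A: nullable alternative(s) A → ε; FOLLOW(A) = { $, '/', 'c' }
  A → ε: FIRST \ {ε} = { } — this is the only nullable alternative, skip
  A → L F: FIRST \ {ε} = { '/', 'c', 'n' } — overlaps FOLLOW(A) on { '/', 'c' }: CONFLICT

F, L have no nullable alternative, so no FIRST/FOLLOW check is needed there.

So the grammar has 1 FIRST/FOLLOW conflict (marked CONFLICT above).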